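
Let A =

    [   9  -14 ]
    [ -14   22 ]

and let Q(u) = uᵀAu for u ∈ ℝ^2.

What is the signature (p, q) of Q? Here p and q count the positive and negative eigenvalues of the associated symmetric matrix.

(2, 0)

Symmetric row and column elimination reduces A to a congruent diagonal form with pivots 9, 2/9.
So there are 2 positive pivots.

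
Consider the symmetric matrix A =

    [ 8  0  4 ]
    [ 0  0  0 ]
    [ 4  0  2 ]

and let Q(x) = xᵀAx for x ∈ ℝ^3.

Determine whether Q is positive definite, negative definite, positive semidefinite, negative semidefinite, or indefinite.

Applying the same elementary operations to the rows and columns of A produces a congruent diagonal matrix with entries 8, 0, 0.
So there are 1 positive, 2 zero pivots.
Hence Q is positive semidefinite.

positive semidefinite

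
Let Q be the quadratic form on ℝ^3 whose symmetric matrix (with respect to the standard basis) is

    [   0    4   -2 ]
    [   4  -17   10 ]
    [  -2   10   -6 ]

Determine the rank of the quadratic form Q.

Row reduction of A gives 3 nonzero rows, so rank A = 3.

3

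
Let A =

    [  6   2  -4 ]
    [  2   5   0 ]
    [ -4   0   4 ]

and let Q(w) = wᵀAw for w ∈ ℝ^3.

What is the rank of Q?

Congruent diagonalization of A (simultaneous row and column reduction) yields pivots 6, 13/3, 12/13.
That gives 3 positive pivots.
The rank is the number of nonzero pivots: 3.

3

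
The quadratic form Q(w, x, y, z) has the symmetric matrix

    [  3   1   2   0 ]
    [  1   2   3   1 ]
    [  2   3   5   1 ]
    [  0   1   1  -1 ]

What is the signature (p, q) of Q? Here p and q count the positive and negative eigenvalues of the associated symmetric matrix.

Applying the same elementary operations to the rows and columns of A produces a congruent diagonal matrix with entries 3, 5/3, 2/5, -2.
Counting signs: 3 positive, 1 negative.

(3, 1)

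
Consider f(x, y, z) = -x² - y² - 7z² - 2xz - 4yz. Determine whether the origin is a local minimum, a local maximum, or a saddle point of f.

The Hessian at the origin is H = [[-2, 0, -2], [0, -2, -4], [-2, -4, -14]].
An LDLᵀ factorisation of H has diagonal entries -2, -2, -4.
So there are 3 negative pivots.
H is negative definite, so the origin is a strict local maximum.

local maximum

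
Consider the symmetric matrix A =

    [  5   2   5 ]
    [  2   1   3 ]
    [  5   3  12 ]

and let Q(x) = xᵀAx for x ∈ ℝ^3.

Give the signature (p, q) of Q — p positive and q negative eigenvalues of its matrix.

(3, 0)

Congruent diagonalization of A (simultaneous row and column reduction) yields pivots 5, 1/5, 2.
Counting signs: 3 positive.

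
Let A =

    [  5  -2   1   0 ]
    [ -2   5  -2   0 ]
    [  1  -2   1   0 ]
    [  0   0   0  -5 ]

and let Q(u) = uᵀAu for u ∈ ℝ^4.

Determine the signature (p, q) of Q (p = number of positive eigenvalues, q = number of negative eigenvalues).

Row-reducing A symmetrically gives the diagonal entries 5, 21/5, 4/21, -5.
That gives 3 positive, 1 negative pivots.

(3, 1)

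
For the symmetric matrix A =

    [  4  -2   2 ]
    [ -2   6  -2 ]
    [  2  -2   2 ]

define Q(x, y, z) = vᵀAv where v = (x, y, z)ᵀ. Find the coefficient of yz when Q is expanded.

-4

The coefficient of yz is A[2,3] + A[3,2] = 2·(-2) = -4.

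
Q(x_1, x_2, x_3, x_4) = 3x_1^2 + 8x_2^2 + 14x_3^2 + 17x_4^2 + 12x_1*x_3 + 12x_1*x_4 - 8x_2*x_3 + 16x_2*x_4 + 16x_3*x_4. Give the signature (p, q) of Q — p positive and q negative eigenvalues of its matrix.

Write A = [[3, 0, 6, 6], [0, 8, -4, 8], [6, -4, 14, 8], [6, 8, 8, 17]].
Congruent diagonalization of A (simultaneous row and column reduction) yields pivots 3, 8, 0, -3.
So there are 2 positive, 1 negative, 1 zero pivots.

(2, 1)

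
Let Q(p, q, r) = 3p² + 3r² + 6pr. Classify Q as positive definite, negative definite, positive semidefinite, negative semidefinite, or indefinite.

positive semidefinite

Write A = [[3, 0, 3], [0, 0, 0], [3, 0, 3]].
Row-reducing A symmetrically gives the diagonal entries 3, 0, 0.
That gives 1 positive, 2 zero pivots.
Hence Q is positive semidefinite.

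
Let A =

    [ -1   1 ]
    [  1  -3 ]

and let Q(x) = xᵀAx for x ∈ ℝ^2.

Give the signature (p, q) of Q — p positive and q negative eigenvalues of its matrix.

Row-reducing A symmetrically gives the diagonal entries -1, -2.
That gives 2 negative pivots.

(0, 2)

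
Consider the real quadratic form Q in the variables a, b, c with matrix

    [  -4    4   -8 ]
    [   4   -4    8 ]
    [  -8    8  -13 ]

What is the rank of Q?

Congruent diagonalization of A (simultaneous row and column reduction) yields pivots -4, 0, 3.
That gives 1 positive, 1 negative, 1 zero pivots.
The rank is the number of nonzero pivots: 2.

2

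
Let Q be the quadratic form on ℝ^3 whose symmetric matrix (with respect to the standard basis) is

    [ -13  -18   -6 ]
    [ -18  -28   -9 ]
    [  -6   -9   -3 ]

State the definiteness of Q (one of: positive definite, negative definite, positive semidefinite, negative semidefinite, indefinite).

negative definite

Leading principal minors: Δ_1 = -13, Δ_2 = 40, Δ_3 = -3.
The signs alternate starting with Δ_1 < 0, so by Sylvester's criterion Q is negative definite.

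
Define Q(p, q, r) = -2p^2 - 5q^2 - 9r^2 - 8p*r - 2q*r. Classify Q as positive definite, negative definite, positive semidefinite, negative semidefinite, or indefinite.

The symmetric matrix of Q is A = [[-2, 0, -4], [0, -5, -1], [-4, -1, -9]].
Leading principal minors: Δ_1 = -2, Δ_2 = 10, Δ_3 = -8.
The signs alternate starting with Δ_1 < 0, so by Sylvester's criterion Q is negative definite.

negative definite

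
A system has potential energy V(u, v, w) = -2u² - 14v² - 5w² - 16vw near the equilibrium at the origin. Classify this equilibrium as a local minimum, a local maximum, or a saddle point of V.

local maximum

The Hessian at the origin is H = [[-4, 0, 0], [0, -28, -16], [0, -16, -10]].
Symmetric row and column elimination reduces H to a congruent diagonal form with pivots -4, -28, -6/7.
Counting signs: 3 negative.
H is negative definite, so the origin is a strict local maximum.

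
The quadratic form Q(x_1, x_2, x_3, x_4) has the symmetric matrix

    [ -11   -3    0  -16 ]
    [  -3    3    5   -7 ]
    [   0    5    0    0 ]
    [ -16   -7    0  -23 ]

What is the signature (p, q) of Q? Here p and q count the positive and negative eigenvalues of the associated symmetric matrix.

(2, 2)

Applying the same elementary operations to the rows and columns of A produces a congruent diagonal matrix with entries -11, 42/11, -275/42, 3/11.
So there are 2 positive, 2 negative pivots.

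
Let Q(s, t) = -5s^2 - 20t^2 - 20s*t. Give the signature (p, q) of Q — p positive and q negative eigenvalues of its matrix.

The symmetric matrix is A = [[-5, -10], [-10, -20]].
Symmetric row and column elimination reduces A to a congruent diagonal form with pivots -5, 0.
Counting signs: 1 negative, 1 zero.

(0, 1)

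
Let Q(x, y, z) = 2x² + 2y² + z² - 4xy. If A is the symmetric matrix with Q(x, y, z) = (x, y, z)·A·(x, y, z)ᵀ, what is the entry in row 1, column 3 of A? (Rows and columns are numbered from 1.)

The coefficient of x·z in Q is 0. For a symmetric A this equals A[1,3] + A[3,1] = 2·A[1,3].
So A[1,3] = 0/2 = 0.

0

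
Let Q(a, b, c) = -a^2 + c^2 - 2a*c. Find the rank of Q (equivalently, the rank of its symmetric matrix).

The associated matrix is A = [[-1, 0, -1], [0, 0, 0], [-1, 0, 1]].
Symmetric row and column elimination reduces A to a congruent diagonal form with pivots -1, 0, 2.
That gives 1 positive, 1 negative, 1 zero pivots.
The rank is the number of nonzero pivots: 2.

2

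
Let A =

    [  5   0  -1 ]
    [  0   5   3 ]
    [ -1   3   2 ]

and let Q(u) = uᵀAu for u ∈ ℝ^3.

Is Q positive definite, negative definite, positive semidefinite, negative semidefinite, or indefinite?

positive semidefinite

Applying the same elementary operations to the rows and columns of A produces a congruent diagonal matrix with entries 5, 5, 0.
So there are 2 positive, 1 zero pivots.
Hence Q is positive semidefinite.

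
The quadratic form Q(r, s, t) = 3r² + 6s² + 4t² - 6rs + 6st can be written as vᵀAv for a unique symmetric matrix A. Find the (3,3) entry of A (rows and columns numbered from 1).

The coefficient of t² in Q is 4, and that is exactly A[3,3].

4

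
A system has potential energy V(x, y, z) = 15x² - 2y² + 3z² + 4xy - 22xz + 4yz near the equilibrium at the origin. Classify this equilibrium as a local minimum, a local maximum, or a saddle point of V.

saddle point

The Hessian at the origin is H = [[30, 4, -22], [4, -4, 4], [-22, 4, 6]].
Row-reducing H symmetrically gives the diagonal entries 30, -68/15, 8/17.
That gives 2 positive, 1 negative pivots.
H is indefinite, so the origin is a saddle point.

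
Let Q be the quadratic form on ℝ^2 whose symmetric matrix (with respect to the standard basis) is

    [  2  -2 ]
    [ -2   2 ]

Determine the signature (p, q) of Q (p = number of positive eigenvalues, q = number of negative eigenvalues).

Row-reducing A symmetrically gives the diagonal entries 2, 0.
So there are 1 positive, 1 zero pivots.

(1, 0)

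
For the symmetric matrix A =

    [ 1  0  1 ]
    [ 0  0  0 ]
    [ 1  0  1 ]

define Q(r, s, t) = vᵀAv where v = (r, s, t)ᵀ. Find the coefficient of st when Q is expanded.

0

The coefficient of st is A[2,3] + A[3,2] = 2·0 = 0.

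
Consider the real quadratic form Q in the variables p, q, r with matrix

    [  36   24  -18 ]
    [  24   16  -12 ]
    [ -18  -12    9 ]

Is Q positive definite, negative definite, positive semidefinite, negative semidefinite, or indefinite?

positive semidefinite

Row-reducing A symmetrically gives the diagonal entries 36, 0, 0.
That gives 1 positive, 2 zero pivots.
Hence Q is positive semidefinite.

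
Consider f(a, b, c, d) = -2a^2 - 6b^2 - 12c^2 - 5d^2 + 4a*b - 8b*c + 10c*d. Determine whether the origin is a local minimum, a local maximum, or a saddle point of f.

The Hessian at the origin is H = [[-4, 4, 0, 0], [4, -12, -8, 0], [0, -8, -24, 10], [0, 0, 10, -10]].
Congruent diagonalization of H (simultaneous row and column reduction) yields pivots -4, -8, -16, -15/4.
Counting signs: 4 negative.
H is negative definite, so the origin is a strict local maximum.

local maximum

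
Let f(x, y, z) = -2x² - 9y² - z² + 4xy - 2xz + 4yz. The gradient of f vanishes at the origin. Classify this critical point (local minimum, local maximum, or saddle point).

The Hessian at the origin is H = [[-4, 4, -2], [4, -18, 4], [-2, 4, -2]].
Symmetric row and column elimination reduces H to a congruent diagonal form with pivots -4, -14, -5/7.
So there are 3 negative pivots.
H is negative definite, so the origin is a strict local maximum.

local maximum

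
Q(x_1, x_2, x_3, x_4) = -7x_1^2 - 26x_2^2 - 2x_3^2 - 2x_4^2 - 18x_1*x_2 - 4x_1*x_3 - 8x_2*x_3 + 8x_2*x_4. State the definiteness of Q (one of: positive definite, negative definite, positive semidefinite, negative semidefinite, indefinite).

The symmetric matrix of Q is A = [[-7, -9, -2, 0], [-9, -26, -4, 4], [-2, -4, -2, 0], [0, 4, 0, -2]].
Leading principal minors: Δ_1 = -7, Δ_2 = 101, Δ_3 = -130, Δ_4 = 100.
The signs alternate starting with Δ_1 < 0, so by Sylvester's criterion Q is negative definite.

negative definite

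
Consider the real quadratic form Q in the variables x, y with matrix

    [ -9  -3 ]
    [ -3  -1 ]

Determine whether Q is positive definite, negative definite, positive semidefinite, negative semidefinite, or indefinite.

negative semidefinite

For the 2×2 matrix [[-9, -3], [-3, -1]]: det = -9·-1 − (-3)² = 0, trace = -10.
det = 0 so one eigenvalue is zero; the form is semidefinite with the sign of the trace.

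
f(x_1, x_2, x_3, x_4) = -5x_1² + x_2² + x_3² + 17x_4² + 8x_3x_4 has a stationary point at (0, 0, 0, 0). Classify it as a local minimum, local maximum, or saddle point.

The Hessian at the origin is H = [[-10, 0, 0, 0], [0, 2, 0, 0], [0, 0, 2, 8], [0, 0, 8, 34]].
Row-reducing H symmetrically gives the diagonal entries -10, 2, 2, 2.
So there are 3 positive, 1 negative pivots.
H is indefinite, so the origin is a saddle point.

saddle point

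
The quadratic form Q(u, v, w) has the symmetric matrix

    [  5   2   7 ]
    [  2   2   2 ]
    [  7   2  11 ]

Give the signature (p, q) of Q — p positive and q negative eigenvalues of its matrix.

Symmetric row and column elimination reduces A to a congruent diagonal form with pivots 5, 6/5, 2/3.
So there are 3 positive pivots.

(3, 0)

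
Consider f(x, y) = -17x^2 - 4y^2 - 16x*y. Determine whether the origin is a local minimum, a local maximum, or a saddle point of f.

The Hessian at the origin is H = [[-34, -16], [-16, -8]].
det H = -34·-8 − (-16)² = 16 > 0 and H[1,1] = -34 < 0, so H is negative definite.
Therefore the origin is a local maximum.

local maximum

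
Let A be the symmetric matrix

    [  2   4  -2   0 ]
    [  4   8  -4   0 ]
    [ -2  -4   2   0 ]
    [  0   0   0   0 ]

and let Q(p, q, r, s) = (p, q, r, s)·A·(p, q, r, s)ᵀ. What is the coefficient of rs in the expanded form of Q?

The coefficient of rs is A[3,4] + A[4,3] = 2·0 = 0.

0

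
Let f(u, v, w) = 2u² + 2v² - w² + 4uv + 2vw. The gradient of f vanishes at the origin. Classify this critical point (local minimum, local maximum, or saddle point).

saddle point

The Hessian at the origin is H = [[4, 4, 0], [4, 4, 2], [0, 2, -2]].
H is indefinite, so the origin is a saddle point.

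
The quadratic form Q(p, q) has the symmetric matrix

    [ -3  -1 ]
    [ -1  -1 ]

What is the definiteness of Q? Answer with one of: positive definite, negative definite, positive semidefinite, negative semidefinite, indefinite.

Row-reducing A symmetrically gives the diagonal entries -3, -2/3.
Counting signs: 2 negative.
Hence Q is negative definite.

negative definite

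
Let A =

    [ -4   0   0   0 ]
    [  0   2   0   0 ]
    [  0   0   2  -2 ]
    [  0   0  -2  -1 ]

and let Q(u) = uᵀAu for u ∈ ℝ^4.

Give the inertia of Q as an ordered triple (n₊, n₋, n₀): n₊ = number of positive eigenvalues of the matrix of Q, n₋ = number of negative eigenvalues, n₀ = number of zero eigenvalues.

Applying the same elementary operations to the rows and columns of A produces a congruent diagonal matrix with entries -4, 2, 2, -3.
Counting signs: 2 positive, 2 negative.

(2, 2, 0)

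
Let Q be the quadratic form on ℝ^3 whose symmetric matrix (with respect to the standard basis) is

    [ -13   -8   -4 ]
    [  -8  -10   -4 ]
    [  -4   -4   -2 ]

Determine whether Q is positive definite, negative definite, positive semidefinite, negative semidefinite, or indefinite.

Leading principal minors: Δ_1 = -13, Δ_2 = 66, Δ_3 = -20.
The signs alternate starting with Δ_1 < 0, so by Sylvester's criterion Q is negative definite.

negative definite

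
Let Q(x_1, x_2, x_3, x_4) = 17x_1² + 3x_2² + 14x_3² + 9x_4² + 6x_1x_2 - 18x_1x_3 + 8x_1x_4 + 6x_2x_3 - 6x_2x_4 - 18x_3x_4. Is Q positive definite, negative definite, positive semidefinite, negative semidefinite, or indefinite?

positive definite

The associated matrix is A = [[17, 3, -9, 4], [3, 3, 3, -3], [-9, 3, 14, -9], [4, -3, -9, 9]].
An LDLᵀ factorisation of A has diagonal entries 17, 42/17, 5/7, 5/2.
So there are 4 positive pivots.
Hence Q is positive definite.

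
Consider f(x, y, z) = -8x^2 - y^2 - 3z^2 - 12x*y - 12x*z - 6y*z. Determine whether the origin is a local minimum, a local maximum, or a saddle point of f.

saddle point

The Hessian at the origin is H = [[-16, -12, -12], [-12, -2, -6], [-12, -6, -6]].
Symmetric row and column elimination reduces H to a congruent diagonal form with pivots -16, 7, 12/7.
Counting signs: 2 positive, 1 negative.
H is indefinite, so the origin is a saddle point.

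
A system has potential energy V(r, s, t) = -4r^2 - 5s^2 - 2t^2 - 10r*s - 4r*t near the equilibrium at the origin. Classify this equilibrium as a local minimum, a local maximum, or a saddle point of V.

The Hessian at the origin is H = [[-8, -10, -4], [-10, -10, 0], [-4, 0, -4]].
An LDLᵀ factorisation of H has diagonal entries -8, 5/2, -12.
That gives 1 positive, 2 negative pivots.
H is indefinite, so the origin is a saddle point.

saddle point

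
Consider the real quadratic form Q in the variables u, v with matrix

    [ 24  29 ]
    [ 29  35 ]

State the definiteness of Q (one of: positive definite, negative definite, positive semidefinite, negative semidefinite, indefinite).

Applying the same elementary operations to the rows and columns of A produces a congruent diagonal matrix with entries 24, -1/24.
That gives 1 positive, 1 negative pivots.
Hence Q is indefinite.

indefinite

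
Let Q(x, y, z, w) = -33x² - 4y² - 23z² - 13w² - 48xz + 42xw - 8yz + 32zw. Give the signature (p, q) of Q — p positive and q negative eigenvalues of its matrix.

The associated matrix is A = [[-33, 0, -24, 21], [0, -4, -4, 0], [-24, -4, -23, 16], [21, 0, 16, -13]].
Symmetric row and column elimination reduces A to a congruent diagonal form with pivots -33, -4, -17/11, 12/17.
Counting signs: 1 positive, 3 negative.

(1, 3)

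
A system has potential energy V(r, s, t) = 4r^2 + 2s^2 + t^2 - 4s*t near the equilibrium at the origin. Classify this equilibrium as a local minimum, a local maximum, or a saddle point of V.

The Hessian at the origin is H = [[8, 0, 0], [0, 4, -4], [0, -4, 2]].
Symmetric row and column elimination reduces H to a congruent diagonal form with pivots 8, 4, -2.
That gives 2 positive, 1 negative pivots.
H is indefinite, so the origin is a saddle point.

saddle point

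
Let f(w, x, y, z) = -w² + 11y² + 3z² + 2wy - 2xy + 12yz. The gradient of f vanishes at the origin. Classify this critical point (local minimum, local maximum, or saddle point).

saddle point

The Hessian at the origin is H = [[-2, 0, 2, 0], [0, 0, -2, 0], [2, -2, 22, 12], [0, 0, 12, 6]].
H is indefinite, so the origin is a saddle point.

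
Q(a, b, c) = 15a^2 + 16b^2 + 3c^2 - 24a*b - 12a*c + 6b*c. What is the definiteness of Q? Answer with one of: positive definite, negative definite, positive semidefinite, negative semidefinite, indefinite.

Write A = [[15, -12, -6], [-12, 16, 3], [-6, 3, 3]].
Row-reducing A symmetrically gives the diagonal entries 15, 32/5, 3/32.
Counting signs: 3 positive.
Hence Q is positive definite.

positive definite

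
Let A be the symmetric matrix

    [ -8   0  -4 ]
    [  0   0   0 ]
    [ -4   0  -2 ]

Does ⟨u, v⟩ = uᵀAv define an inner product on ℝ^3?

Congruent diagonalization of A (simultaneous row and column reduction) yields pivots -8, 0, 0.
Counting signs: 1 negative, 2 zero.
Hence Q is negative semidefinite.
⟨·,·⟩ is an inner product exactly when A is positive definite.

no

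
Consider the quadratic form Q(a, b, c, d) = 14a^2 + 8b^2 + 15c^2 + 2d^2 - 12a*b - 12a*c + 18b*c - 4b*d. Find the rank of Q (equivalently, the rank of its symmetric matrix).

4

Write A = [[14, -6, -6, 0], [-6, 8, 9, -2], [-6, 9, 15, 0], [0, -2, 0, 2]].
Symmetric row and column elimination reduces A to a congruent diagonal form with pivots 14, 38/7, 183/38, 6/61.
That gives 4 positive pivots.
The rank is the number of nonzero pivots: 4.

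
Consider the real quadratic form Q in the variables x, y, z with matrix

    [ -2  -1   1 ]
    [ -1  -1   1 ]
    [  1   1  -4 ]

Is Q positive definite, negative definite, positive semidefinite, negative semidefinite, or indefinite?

negative definite

An LDLᵀ factorisation of A has diagonal entries -2, -1/2, -3.
So there are 3 negative pivots.
Hence Q is negative definite.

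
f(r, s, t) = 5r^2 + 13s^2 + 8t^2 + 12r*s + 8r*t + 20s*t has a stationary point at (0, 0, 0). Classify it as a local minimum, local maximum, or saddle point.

local minimum

The Hessian at the origin is H = [[10, 12, 8], [12, 26, 20], [8, 20, 16]].
Row-reducing H symmetrically gives the diagonal entries 10, 58/5, 8/29.
So there are 3 positive pivots.
H is positive definite, so the origin is a strict local minimum.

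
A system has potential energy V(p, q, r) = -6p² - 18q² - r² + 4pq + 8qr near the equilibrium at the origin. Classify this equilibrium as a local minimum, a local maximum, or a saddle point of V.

local maximum

The Hessian at the origin is H = [[-12, 4, 0], [4, -36, 8], [0, 8, -2]].
Applying the same elementary operations to the rows and columns of H produces a congruent diagonal matrix with entries -12, -104/3, -2/13.
Counting signs: 3 negative.
H is negative definite, so the origin is a strict local maximum.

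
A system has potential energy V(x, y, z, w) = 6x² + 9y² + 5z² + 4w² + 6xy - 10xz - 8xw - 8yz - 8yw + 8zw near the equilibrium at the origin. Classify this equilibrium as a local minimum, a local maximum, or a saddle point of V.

local minimum

The Hessian at the origin is H = [[12, 6, -10, -8], [6, 18, -8, -8], [-10, -8, 10, 8], [-8, -8, 8, 8]].
Row-reducing H symmetrically gives the diagonal entries 12, 15, 16/15, 4/3.
That gives 4 positive pivots.
H is positive definite, so the origin is a strict local minimum.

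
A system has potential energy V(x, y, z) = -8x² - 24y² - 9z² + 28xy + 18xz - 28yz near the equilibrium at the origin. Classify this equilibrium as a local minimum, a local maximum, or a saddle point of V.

The Hessian at the origin is H = [[-16, 28, 18], [28, -48, -28], [18, -28, -18]].
Row-reducing H symmetrically gives the diagonal entries -16, 1, -10.
Counting signs: 1 positive, 2 negative.
H is indefinite, so the origin is a saddle point.

saddle point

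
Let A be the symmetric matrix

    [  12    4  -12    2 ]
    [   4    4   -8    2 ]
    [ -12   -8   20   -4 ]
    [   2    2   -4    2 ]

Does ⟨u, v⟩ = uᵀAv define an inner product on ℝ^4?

Congruent diagonalization of A (simultaneous row and column reduction) yields pivots 12, 8/3, 2, 1.
So there are 4 positive pivots.
Hence Q is positive definite.
⟨·,·⟩ is an inner product exactly when A is positive definite.

yes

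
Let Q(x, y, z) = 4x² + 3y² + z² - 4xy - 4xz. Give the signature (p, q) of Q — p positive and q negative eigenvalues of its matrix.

The symmetric matrix is A = [[4, -2, -2], [-2, 3, 0], [-2, 0, 1]].
Congruent diagonalization of A (simultaneous row and column reduction) yields pivots 4, 2, -1/2.
Counting signs: 2 positive, 1 negative.

(2, 1)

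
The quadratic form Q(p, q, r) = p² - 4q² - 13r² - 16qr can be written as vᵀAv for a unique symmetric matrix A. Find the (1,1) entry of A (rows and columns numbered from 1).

The coefficient of p² in Q is 1, and that is exactly A[1,1].

1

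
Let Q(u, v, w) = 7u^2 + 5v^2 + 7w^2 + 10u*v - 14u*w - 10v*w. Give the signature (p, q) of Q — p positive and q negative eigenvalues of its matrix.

(2, 0)

The symmetric matrix is A = [[7, 5, -7], [5, 5, -5], [-7, -5, 7]].
Symmetric row and column elimination reduces A to a congruent diagonal form with pivots 7, 10/7, 0.
Counting signs: 2 positive, 1 zero.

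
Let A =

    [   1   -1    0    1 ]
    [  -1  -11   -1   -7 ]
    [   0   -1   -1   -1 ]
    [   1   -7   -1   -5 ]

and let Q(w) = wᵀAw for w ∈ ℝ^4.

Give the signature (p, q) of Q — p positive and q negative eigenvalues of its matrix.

Applying the same elementary operations to the rows and columns of A produces a congruent diagonal matrix with entries 1, -12, -11/12, -30/11.
That gives 1 positive, 3 negative pivots.

(1, 3)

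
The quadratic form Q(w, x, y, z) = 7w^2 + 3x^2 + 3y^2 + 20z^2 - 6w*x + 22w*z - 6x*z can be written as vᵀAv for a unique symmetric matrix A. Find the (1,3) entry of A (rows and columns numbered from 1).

0

The coefficient of w·y in Q is 0. For a symmetric A this equals A[1,3] + A[3,1] = 2·A[1,3].
So A[1,3] = 0/2 = 0.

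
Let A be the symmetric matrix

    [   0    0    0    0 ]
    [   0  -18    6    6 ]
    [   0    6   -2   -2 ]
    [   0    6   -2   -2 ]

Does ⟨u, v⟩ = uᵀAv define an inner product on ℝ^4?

Congruent diagonalization of A (simultaneous row and column reduction) yields pivots 0, -18, 0, 0.
So there are 1 negative, 3 zero pivots.
Hence Q is negative semidefinite.
⟨·,·⟩ is an inner product exactly when A is positive definite.

no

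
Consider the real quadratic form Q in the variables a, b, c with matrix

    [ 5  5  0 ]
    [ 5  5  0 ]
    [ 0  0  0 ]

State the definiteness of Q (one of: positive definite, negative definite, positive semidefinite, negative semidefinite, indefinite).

Symmetric row and column elimination reduces A to a congruent diagonal form with pivots 5, 0, 0.
So there are 1 positive, 2 zero pivots.
Hence Q is positive semidefinite.

positive semidefinite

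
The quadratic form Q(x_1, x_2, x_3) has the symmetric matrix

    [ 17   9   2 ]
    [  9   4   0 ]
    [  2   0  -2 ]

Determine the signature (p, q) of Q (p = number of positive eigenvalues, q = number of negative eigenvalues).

(1, 2)

Congruent diagonalization of A (simultaneous row and column reduction) yields pivots 17, -13/17, -10/13.
So there are 1 positive, 2 negative pivots.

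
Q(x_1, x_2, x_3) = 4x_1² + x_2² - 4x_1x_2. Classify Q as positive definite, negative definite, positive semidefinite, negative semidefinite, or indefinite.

positive semidefinite

Write A = [[4, -2, 0], [-2, 1, 0], [0, 0, 0]].
Row-reducing A symmetrically gives the diagonal entries 4, 0, 0.
That gives 1 positive, 2 zero pivots.
Hence Q is positive semidefinite.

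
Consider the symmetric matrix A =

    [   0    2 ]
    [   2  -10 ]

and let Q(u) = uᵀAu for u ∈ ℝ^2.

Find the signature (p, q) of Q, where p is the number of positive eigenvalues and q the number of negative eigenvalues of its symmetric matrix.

(1, 1)

By Sylvester's law of inertia any congruent diagonalization of A has 1 positive, 1 negative and 0 zero entries.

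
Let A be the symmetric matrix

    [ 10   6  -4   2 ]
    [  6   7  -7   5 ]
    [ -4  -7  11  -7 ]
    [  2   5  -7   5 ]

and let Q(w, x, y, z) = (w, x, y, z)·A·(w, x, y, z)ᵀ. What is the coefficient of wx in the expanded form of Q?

The coefficient of wx is A[1,2] + A[2,1] = 2·6 = 12.

12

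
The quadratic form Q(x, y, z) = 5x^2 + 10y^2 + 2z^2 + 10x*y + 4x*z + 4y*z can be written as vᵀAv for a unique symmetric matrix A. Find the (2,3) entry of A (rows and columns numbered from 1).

The coefficient of y·z in Q is 4. For a symmetric A this equals A[2,3] + A[3,2] = 2·A[2,3].
So A[2,3] = 4/2 = 2.

2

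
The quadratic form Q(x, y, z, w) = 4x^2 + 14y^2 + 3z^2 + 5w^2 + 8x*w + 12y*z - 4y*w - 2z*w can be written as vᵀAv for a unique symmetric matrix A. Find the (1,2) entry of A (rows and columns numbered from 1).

0

The coefficient of x·y in Q is 0. For a symmetric A this equals A[1,2] + A[2,1] = 2·A[1,2].
So A[1,2] = 0/2 = 0.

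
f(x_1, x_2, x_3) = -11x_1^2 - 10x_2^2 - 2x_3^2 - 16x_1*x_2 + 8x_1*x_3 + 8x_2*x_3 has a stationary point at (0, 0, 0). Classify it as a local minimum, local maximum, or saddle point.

local maximum

The Hessian at the origin is H = [[-22, -16, 8], [-16, -20, 8], [8, 8, -4]].
Congruent diagonalization of H (simultaneous row and column reduction) yields pivots -22, -92/11, -12/23.
Counting signs: 3 negative.
H is negative definite, so the origin is a strict local maximum.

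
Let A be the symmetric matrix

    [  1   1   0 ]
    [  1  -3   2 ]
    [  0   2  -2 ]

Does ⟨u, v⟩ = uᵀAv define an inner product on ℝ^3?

Applying the same elementary operations to the rows and columns of A produces a congruent diagonal matrix with entries 1, -4, -1.
That gives 1 positive, 2 negative pivots.
Hence Q is indefinite.
⟨·,·⟩ is an inner product exactly when A is positive definite.

no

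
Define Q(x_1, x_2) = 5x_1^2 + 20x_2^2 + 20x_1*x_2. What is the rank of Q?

The symmetric matrix is A = [[5, 10], [10, 20]].
Symmetric row and column elimination reduces A to a congruent diagonal form with pivots 5, 0.
Counting signs: 1 positive, 1 zero.
The rank is the number of nonzero pivots: 1.

1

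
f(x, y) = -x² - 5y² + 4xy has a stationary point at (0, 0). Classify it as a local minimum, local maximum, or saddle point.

The Hessian at the origin is H = [[-2, 4], [4, -10]].
det H = -2·-10 − (4)² = 4 > 0 and H[1,1] = -2 < 0, so H is negative definite.
Therefore the origin is a local maximum.

local maximum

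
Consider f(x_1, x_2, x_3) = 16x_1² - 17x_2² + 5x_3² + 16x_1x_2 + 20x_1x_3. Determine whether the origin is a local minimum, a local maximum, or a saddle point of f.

The Hessian at the origin is H = [[32, 16, 20], [16, -34, 0], [20, 0, 10]].
Applying the same elementary operations to the rows and columns of H produces a congruent diagonal matrix with entries 32, -42, -5/42.
That gives 1 positive, 2 negative pivots.
H is indefinite, so the origin is a saddle point.

saddle point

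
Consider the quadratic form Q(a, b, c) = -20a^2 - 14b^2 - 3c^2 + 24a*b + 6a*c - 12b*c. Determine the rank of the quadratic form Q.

3

The associated matrix is A = [[-20, 12, 3], [12, -14, -6], [3, -6, -3]].
Row-reducing A symmetrically gives the diagonal entries -20, -34/5, 3/68.
That gives 1 positive, 2 negative pivots.
The rank is the number of nonzero pivots: 3.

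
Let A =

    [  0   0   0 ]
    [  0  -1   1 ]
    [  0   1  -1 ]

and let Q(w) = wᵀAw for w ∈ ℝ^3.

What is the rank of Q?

Congruent diagonalization of A (simultaneous row and column reduction) yields pivots 0, -1, 0.
Counting signs: 1 negative, 2 zero.
The rank is the number of nonzero pivots: 1.

1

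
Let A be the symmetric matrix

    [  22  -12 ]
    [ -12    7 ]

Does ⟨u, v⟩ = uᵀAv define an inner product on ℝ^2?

Leading principal minors: Δ_1 = 22, Δ_2 = 10.
All leading principal minors are positive, so by Sylvester's criterion Q is positive definite.
⟨·,·⟩ is an inner product exactly when A is positive definite.

yes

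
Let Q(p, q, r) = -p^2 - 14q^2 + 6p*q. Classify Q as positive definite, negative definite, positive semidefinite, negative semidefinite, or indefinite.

negative semidefinite

The associated matrix is A = [[-1, 3, 0], [3, -14, 0], [0, 0, 0]].
Symmetric row and column elimination reduces A to a congruent diagonal form with pivots -1, -5, 0.
Counting signs: 2 negative, 1 zero.
Hence Q is negative semidefinite.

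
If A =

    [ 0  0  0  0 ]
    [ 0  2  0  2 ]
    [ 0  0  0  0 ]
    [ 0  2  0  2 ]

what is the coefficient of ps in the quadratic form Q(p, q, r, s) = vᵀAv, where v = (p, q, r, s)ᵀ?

0

The coefficient of ps is A[1,4] + A[4,1] = 2·0 = 0.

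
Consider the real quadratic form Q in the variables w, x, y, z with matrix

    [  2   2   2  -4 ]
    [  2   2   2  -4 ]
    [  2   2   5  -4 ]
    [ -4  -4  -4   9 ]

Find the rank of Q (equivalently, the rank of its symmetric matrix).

3

Row-reducing A symmetrically gives the diagonal entries 2, 0, 3, 1.
So there are 3 positive, 1 zero pivots.
The rank is the number of nonzero pivots: 3.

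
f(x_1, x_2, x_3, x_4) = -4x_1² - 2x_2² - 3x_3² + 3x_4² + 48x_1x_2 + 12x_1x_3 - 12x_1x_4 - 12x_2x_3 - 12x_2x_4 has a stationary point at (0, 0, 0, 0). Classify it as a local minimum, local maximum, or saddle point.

The Hessian at the origin is H = [[-8, 48, 12, -12], [48, -4, -12, -12], [12, -12, -6, 0], [-12, -12, 0, 6]].
Symmetric row and column elimination reduces H to a congruent diagonal form with pivots -8, 284, -48/71, -3/4.
That gives 1 positive, 3 negative pivots.
H is indefinite, so the origin is a saddle point.

saddle point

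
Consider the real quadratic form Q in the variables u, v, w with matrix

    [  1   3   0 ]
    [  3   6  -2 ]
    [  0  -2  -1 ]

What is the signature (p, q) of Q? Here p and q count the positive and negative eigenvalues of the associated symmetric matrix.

(2, 1)

Symmetric row and column elimination reduces A to a congruent diagonal form with pivots 1, -3, 1/3.
Counting signs: 2 positive, 1 negative.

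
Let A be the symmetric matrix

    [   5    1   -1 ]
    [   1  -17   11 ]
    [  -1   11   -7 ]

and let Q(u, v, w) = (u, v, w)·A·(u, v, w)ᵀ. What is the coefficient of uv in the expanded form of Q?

2

The coefficient of uv is A[1,2] + A[2,1] = 2·1 = 2.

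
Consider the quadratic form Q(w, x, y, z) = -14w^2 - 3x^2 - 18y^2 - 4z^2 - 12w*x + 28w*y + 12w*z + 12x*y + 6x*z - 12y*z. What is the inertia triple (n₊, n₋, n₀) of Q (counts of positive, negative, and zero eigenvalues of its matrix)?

Write A = [[-14, -6, 14, 6], [-6, -3, 6, 3], [14, 6, -18, -6], [6, 3, -6, -4]].
Symmetric row and column elimination reduces A to a congruent diagonal form with pivots -14, -3/7, -4, -1.
So there are 4 negative pivots.

(0, 4, 0)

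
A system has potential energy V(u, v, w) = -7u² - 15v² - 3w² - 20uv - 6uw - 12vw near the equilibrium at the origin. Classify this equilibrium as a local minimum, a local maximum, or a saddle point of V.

The Hessian at the origin is H = [[-14, -20, -6], [-20, -30, -12], [-6, -12, -6]].
Applying the same elementary operations to the rows and columns of H produces a congruent diagonal matrix with entries -14, -10/7, 24/5.
Counting signs: 1 positive, 2 negative.
H is indefinite, so the origin is a saddle point.

saddle point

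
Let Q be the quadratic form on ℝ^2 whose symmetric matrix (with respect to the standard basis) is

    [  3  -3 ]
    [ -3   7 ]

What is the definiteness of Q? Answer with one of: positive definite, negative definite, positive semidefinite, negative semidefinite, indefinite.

Leading principal minors: Δ_1 = 3, Δ_2 = 12.
All leading principal minors are positive, so by Sylvester's criterion Q is positive definite.

positive definite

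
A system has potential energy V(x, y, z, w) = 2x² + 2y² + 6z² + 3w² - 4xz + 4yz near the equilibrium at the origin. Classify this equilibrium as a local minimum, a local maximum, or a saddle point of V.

The Hessian at the origin is H = [[4, 0, -4, 0], [0, 4, 4, 0], [-4, 4, 12, 0], [0, 0, 0, 6]].
Row-reducing H symmetrically gives the diagonal entries 4, 4, 4, 6.
That gives 4 positive pivots.
H is positive definite, so the origin is a strict local minimum.

local minimum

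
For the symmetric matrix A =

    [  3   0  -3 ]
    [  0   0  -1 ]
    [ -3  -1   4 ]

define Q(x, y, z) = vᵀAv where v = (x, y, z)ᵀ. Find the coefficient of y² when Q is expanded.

0

The coefficient of y² is the diagonal entry A[2,2] = 0.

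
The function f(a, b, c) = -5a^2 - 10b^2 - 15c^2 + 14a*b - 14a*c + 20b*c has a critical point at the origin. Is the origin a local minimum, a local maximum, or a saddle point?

local maximum

The Hessian at the origin is H = [[-10, 14, -14], [14, -20, 20], [-14, 20, -30]].
Congruent diagonalization of H (simultaneous row and column reduction) yields pivots -10, -2/5, -10.
Counting signs: 3 negative.
H is negative definite, so the origin is a strict local maximum.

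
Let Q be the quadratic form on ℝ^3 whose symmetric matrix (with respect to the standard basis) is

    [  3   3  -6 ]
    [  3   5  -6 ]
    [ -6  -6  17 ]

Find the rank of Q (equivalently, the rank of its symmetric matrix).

3

Applying the same elementary operations to the rows and columns of A produces a congruent diagonal matrix with entries 3, 2, 5.
That gives 3 positive pivots.
The rank is the number of nonzero pivots: 3.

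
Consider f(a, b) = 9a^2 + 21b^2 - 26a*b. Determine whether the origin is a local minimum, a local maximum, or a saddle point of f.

local minimum

The Hessian at the origin is H = [[18, -26], [-26, 42]].
det H = 18·42 − (-26)² = 80 > 0 and H[1,1] = 18 > 0, so H is positive definite.
Therefore the origin is a local minimum.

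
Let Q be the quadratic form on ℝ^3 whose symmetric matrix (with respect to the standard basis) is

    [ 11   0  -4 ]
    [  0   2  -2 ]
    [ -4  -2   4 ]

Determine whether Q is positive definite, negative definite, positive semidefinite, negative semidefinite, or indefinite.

Leading principal minors: Δ_1 = 11, Δ_2 = 22, Δ_3 = 12.
All leading principal minors are positive, so by Sylvester's criterion Q is positive definite.

positive definite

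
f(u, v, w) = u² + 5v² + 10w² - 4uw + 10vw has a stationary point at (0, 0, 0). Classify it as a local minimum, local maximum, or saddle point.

The Hessian at the origin is H = [[2, 0, -4], [0, 10, 10], [-4, 10, 20]].
Applying the same elementary operations to the rows and columns of H produces a congruent diagonal matrix with entries 2, 10, 2.
Counting signs: 3 positive.
H is positive definite, so the origin is a strict local minimum.

local minimum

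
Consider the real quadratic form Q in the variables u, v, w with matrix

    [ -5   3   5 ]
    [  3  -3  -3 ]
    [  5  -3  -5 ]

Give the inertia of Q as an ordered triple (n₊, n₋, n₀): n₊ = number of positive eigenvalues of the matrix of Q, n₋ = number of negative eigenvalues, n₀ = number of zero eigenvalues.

Applying the same elementary operations to the rows and columns of A produces a congruent diagonal matrix with entries -5, -6/5, 0.
Counting signs: 2 negative, 1 zero.

(0, 2, 1)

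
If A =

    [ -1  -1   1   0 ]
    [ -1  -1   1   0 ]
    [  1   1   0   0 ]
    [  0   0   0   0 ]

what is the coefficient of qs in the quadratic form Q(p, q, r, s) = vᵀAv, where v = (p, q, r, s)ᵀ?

0

The coefficient of qs is A[2,4] + A[4,2] = 2·0 = 0.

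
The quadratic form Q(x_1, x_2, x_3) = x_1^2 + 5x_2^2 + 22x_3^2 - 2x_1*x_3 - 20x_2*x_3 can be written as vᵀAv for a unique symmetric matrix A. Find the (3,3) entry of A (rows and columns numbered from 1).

The coefficient of x_3^2 in Q is 22, and that is exactly A[3,3].

22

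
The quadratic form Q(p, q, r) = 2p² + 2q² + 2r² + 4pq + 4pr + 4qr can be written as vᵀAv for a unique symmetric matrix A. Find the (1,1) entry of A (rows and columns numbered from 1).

2

The coefficient of p² in Q is 2, and that is exactly A[1,1].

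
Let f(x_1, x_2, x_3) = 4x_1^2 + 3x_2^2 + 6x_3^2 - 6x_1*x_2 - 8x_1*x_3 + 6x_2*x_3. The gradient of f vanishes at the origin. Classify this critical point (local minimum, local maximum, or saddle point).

The Hessian at the origin is H = [[8, -6, -8], [-6, 6, 6], [-8, 6, 12]].
Applying the same elementary operations to the rows and columns of H produces a congruent diagonal matrix with entries 8, 3/2, 4.
Counting signs: 3 positive.
H is positive definite, so the origin is a strict local minimum.

local minimum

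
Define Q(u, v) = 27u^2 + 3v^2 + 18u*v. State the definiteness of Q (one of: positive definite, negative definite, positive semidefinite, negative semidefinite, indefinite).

The symmetric matrix of Q is [[27, 9], [9, 3]].
For the 2×2 matrix [[27, 9], [9, 3]]: det = 27·3 − (9)² = 0, trace = 30.
det = 0 so one eigenvalue is zero; the form is semidefinite with the sign of the trace.

positive semidefinite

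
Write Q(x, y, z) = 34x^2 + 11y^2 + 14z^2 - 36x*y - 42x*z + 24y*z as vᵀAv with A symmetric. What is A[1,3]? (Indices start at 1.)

The coefficient of x·z in Q is -42. For a symmetric A this equals A[1,3] + A[3,1] = 2·A[1,3].
So A[1,3] = -42/2 = -21.

-21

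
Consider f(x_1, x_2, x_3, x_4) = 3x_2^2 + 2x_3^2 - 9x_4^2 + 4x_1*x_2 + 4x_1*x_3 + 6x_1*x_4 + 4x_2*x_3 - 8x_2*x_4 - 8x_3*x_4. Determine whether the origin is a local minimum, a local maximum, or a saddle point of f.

The Hessian at the origin is H = [[0, 4, 4, 6], [4, 6, 4, -8], [4, 4, 4, -8], [6, -8, -8, -18]].
H is indefinite, so the origin is a saddle point.

saddle point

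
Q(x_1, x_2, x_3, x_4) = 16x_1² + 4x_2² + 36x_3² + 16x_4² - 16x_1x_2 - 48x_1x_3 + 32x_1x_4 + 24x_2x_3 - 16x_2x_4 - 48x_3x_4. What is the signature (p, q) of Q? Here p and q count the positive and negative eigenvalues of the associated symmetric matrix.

The associated matrix is A = [[16, -8, -24, 16], [-8, 4, 12, -8], [-24, 12, 36, -24], [16, -8, -24, 16]].
Row-reducing A symmetrically gives the diagonal entries 16, 0, 0, 0.
So there are 1 positive, 3 zero pivots.

(1, 0)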